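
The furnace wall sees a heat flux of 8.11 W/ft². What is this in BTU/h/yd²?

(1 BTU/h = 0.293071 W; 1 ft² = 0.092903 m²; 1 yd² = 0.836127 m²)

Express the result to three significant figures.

249 BTU/h/yd²

8.11 W/ft² ÷ 0.092903 m²/ft² = 87.2954 W/m²
87.2954 W/m² ÷ 0.293071 W/BTU/h × 0.836127 m²/yd² = 249.052 BTU/h/yd²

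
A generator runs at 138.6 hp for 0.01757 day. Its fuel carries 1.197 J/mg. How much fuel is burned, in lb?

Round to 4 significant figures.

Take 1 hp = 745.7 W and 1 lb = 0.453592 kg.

289.0 lb

138.6 hp → 103354 W
0.01757 day → 1518.05 s
E = P × t = 103354 × 1518.05 = 1.56897×10⁸ J
1.197 J/mg → 1.197×10⁶ J/kg
m = E / e_s = 1.56897×10⁸ / 1.197×10⁶ = 131.075 kg
In lb: 131.075 / 0.453592 = 288.971 lb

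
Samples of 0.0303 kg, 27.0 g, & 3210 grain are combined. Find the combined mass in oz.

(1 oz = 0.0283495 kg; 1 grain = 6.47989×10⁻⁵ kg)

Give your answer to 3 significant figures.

9.36 oz

0.0303 kg (already kg)
27.0 g × 0.001 = 0.027 kg
3210 grain × 6.47989×10⁻⁵ = 0.208004 kg
Total: 0.0303 + 0.027 + 0.208004 = 0.265304 kg
In oz: 0.265304 / 0.0283495 = 9.35833 oz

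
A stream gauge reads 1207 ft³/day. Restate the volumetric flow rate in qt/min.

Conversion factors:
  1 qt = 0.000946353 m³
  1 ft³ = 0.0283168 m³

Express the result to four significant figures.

1207 ft³/day × 0.0283168 m³/ft³ ÷ 86400 s/day = 3.95583×10⁻⁴ m³/s
3.95583×10⁻⁴ m³/s ÷ 0.000946353 m³/qt × 60 s/min = 25.0805 qt/min

25.08 qt/min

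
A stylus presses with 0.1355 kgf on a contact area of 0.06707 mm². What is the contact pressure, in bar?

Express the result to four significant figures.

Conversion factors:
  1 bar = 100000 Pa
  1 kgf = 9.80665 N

198.1 bar

0.1355 kgf × 9.80665 = 1.3288 N
0.06707 mm² × 10⁻⁶ = 6.707×10⁻⁸ m²
P = F / A = 1.3288 N / 6.707×10⁻⁸ m² = 1.98121×10⁷ Pa
1.98121×10⁷ Pa ÷ (100000 Pa/bar) = 198.121 bar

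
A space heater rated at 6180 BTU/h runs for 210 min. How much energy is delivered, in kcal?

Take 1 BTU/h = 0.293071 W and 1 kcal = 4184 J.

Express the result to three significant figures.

5450 kcal

6180 BTU/h × 0.293071 = 1811.18 W
210 min × 60 = 12600 s
E = P × t = 1811.18 W × 12600 s = 2.28209×10⁷ J
2.28209×10⁷ J ÷ (4184 J/kcal) = 5454.33 kcal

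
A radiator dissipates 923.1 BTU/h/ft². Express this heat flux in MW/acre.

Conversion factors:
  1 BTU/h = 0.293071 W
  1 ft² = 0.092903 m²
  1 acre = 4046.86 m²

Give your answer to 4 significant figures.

923.1 BTU/h/ft² × 0.293071 W/BTU/h ÷ 0.092903 m²/ft² = 2912 W/m²
2912 W/m² ÷ 1000000 W/MW × 4046.86 m²/acre = 11.7845 MW/acre

11.78 MW/acre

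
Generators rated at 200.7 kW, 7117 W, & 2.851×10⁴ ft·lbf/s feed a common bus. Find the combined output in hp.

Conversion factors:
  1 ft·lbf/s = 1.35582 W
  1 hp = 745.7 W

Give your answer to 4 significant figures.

200.7 kW × 1000 = 200700 W
7117 W (already W)
2.851×10⁴ ft·lbf/s × 1.35582 = 38654.4 W
Sum: 200700 + 7117 + 38654.4 = 246471 W
In hp: 246471 / 745.7 = 330.523 hp

330.5 hp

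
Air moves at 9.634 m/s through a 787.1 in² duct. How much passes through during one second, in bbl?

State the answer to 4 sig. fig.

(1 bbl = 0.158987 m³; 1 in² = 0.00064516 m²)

787.1 in² × 0.00064516 → 0.507805 m²
V = v × A × t = 9.634 m/s × 0.507805 m² × 1 s = 4.89219 m³
4.89219 m³ ÷ (0.158987 m³/bbl) = 30.771 bbl

30.77 bbl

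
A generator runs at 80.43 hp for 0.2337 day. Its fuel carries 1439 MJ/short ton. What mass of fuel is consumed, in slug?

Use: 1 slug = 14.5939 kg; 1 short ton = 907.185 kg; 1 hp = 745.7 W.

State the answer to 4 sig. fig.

52.31 slug

80.43 hp → 59976.7 W
0.2337 day → 20191.7 s
E = P × t = 59976.7 × 20191.7 = 1.21103×10⁹ J
1439 MJ/short ton → 1.58623×10⁶ J/kg
m = E / e_s = 1.21103×10⁹ / 1.58623×10⁶ = 763.464 kg
In slug: 763.464 / 14.5939 = 52.3139 slug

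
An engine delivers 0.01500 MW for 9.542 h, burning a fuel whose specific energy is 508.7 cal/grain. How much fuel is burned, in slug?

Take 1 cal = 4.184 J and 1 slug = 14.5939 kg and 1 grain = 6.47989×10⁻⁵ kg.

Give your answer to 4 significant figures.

1.075 slug

0.01500 MW → 15000 W
9.542 h → 34351.2 s
E = P × t = 15000 × 34351.2 = 5.15268×10⁸ J
508.7 cal/grain → 3.28462×10⁷ J/kg
m = E / e_s = 5.15268×10⁸ / 3.28462×10⁷ = 15.6873 kg
In slug: 15.6873 / 14.5939 = 1.07492 slug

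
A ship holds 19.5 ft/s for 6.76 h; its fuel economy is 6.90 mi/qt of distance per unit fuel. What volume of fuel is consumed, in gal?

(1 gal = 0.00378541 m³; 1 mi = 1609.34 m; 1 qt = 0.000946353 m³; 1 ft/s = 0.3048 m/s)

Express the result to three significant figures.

3.26 gal

19.5 ft/s → 5.9436 m/s
6.76 h → 24336 s
d = v × t = 5.9436 × 24336 = 144643 m
6.90 mi/qt → 1.17339×10⁷ m/m³
V = d / (distance per unit fuel) = 144643 / 1.17339×10⁷ = 0.0123269 m³
In gal: 0.0123269 / 0.00378541 = 3.25642 gal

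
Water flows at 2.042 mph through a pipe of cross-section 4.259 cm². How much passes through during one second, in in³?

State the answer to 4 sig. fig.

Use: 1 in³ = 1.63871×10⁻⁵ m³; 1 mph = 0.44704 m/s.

23.73 in³

2.042 mph × 0.44704 = 0.912856 m/s
4.259 cm² × 0.0001 = 4.259×10⁻⁴ m²
V = v × A × t = 0.912856 m/s × 4.259×10⁻⁴ m² × 1 s = 3.88785×10⁻⁴ m³
3.88785×10⁻⁴ m³ ÷ (1.63871×10⁻⁵ m³/in³) = 23.7251 in³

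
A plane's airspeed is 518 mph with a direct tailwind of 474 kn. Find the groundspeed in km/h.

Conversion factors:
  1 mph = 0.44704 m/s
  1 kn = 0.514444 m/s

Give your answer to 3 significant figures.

1710 km/h

518 mph × 0.44704 = 231.567 m/s
474 kn × 0.514444 = 243.846 m/s
Total: 231.567 + 243.846 = 475.413 m/s
In km/h: 475.413 / (1/3.6) = 1711.49 km/h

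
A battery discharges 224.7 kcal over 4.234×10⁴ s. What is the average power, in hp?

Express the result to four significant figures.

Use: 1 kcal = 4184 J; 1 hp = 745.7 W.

0.02978 hp

224.7 kcal × 4184 = 940145 J
P = E / t = 940145 J / 42340 s = 22.2047 W
22.2047 W ÷ (745.7 W/hp) = 0.029777 hp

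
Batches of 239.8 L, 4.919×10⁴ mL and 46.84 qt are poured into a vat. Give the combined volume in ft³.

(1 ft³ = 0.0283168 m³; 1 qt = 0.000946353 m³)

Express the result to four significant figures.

11.77 ft³

239.8 L × 0.001 = 0.2398 m³
4.919×10⁴ mL × 10⁻⁶ = 0.04919 m³
46.84 qt × 0.000946353 = 0.0443272 m³
Combined: 0.2398 + 0.04919 + 0.0443272 = 0.333317 m³
In ft³: 0.333317 / 0.0283168 = 11.771 ft³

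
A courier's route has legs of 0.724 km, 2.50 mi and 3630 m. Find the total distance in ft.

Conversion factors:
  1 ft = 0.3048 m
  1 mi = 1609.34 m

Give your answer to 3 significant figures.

2.75×10⁴ ft

0.724 km × 1000 → 724 m
2.50 mi × 1609.34 → 4023.35 m
3630 m (already m)
Sum: 724 + 4023.35 + 3630 = 8377.35 m
In ft: 8377.35 / 0.3048 = 27484.7 ft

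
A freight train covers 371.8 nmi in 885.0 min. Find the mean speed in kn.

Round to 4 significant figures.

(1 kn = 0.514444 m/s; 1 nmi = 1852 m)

371.8 nmi × 1852 = 688574 m
885.0 min × 60 = 53100 s
v = d / t = 688574 m / 53100 s = 12.9675 m/s
12.9675 m/s ÷ (0.514444 m/s/kn) = 25.2068 kn

25.21 kn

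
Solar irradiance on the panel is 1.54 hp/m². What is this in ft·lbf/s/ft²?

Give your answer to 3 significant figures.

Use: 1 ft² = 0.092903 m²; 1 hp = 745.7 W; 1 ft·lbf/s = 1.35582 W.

1.54 hp/m² × 745.7 W/hp = 1148.38 W/m²
1148.38 W/m² ÷ 1.35582 W/ft·lbf/s × 0.092903 m²/ft² = 78.6889 ft·lbf/s/ft²

78.7 ft·lbf/s/ft²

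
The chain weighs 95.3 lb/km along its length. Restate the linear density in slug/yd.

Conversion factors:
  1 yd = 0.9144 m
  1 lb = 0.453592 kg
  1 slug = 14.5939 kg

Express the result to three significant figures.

95.3 lb/km × 0.453592 kg/lb ÷ 1000 m/km = 0.0432273 kg/m
0.0432273 kg/m ÷ 14.5939 kg/slug × 0.9144 m/yd = 0.00270846 slug/yd

0.00271 slug/yd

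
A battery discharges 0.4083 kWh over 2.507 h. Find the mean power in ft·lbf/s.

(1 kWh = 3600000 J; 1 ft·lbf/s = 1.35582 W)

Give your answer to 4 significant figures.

120.1 ft·lbf/s

0.4083 kWh × 3600000 → 1.46988×10⁶ J
2.507 h × 3600 → 9025.2 s
P = E / t = 1.46988×10⁶ J / 9025.2 s = 162.864 W
162.864 W ÷ (1.35582 W/ft·lbf/s) = 120.122 ft·lbf/s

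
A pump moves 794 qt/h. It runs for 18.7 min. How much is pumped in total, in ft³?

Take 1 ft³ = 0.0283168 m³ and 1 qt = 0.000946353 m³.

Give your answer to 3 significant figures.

794 qt/h → 2.08723×10⁻⁴ m³/s
18.7 min → 1122 s
V = Q × t = 2.08723×10⁻⁴ × 1122 = 0.234187 m³
In ft³: 0.234187 / 0.0283168 = 8.27025 ft³

8.27 ft³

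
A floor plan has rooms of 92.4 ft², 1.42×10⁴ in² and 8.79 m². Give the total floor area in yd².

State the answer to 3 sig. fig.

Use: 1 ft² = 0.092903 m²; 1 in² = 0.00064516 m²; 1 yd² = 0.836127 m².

31.7 yd²

92.4 ft² × 0.092903 → 8.58424 m²
1.42×10⁴ in² × 0.00064516 → 9.16127 m²
8.79 m² (already m²)
Total: 8.58424 + 9.16127 + 8.79 = 26.5355 m²
In yd²: 26.5355 / 0.836127 = 31.7362 yd²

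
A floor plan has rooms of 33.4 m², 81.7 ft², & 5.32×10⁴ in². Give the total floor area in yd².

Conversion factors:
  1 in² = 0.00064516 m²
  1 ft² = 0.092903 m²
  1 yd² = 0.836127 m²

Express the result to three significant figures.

33.4 m² (already m²)
81.7 ft² × 0.092903 → 7.59018 m²
5.32×10⁴ in² × 0.00064516 → 34.3225 m²
Combined: 33.4 + 7.59018 + 34.3225 = 75.3127 m²
In yd²: 75.3127 / 0.836127 = 90.0733 yd²

90.1 yd²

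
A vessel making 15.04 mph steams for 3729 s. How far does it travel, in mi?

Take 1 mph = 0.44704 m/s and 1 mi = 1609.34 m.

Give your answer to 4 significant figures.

15.58 mi

15.04 mph × 0.44704 = 6.72348 m/s
d = v × t = 6.72348 m/s × 3729 s = 25071.9 m
25071.9 m ÷ (1609.34 m/mi) = 15.579 mi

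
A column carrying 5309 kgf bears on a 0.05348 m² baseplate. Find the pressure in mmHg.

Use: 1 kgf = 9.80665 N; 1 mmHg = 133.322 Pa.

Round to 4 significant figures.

5309 kgf × 9.80665 = 52063.5 N
P = F / A = 52063.5 N / 0.05348 m² = 973513 Pa
973513 Pa ÷ (133.322 Pa/mmHg) = 7301.97 mmHg

7302 mmHg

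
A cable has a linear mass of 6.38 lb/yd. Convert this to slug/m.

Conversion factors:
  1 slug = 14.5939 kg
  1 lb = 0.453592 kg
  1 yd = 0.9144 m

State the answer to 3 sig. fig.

0.217 slug/m

6.38 lb/yd × 0.453592 kg/lb ÷ 0.9144 m/yd = 3.16483 kg/m
3.16483 kg/m ÷ 14.5939 kg/slug = 0.21686 slug/m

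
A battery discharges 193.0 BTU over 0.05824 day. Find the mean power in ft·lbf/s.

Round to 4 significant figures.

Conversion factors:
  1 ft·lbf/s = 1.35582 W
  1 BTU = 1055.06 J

193.0 BTU × 1055.06 = 203627 J
0.05824 day × 86400 = 5031.94 s
P = E / t = 203627 J / 5031.94 s = 40.4669 W
40.4669 W ÷ (1.35582 W/ft·lbf/s) = 29.8468 ft·lbf/s

29.85 ft·lbf/s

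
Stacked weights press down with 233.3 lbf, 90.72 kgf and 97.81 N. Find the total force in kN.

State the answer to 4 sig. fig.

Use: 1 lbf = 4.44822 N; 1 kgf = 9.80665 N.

233.3 lbf × 4.44822 → 1037.77 N
90.72 kgf × 9.80665 → 889.659 N
97.81 N (already N)
Combined: 1037.77 + 889.659 + 97.81 = 2025.24 N
In kN: 2025.24 / 1000 = 2.02524 kN

2.025 kN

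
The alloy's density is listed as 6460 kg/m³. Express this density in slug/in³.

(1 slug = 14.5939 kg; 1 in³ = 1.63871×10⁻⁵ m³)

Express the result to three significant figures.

6460 kg/m³ is already 6460 kg/m³
6460 kg/m³ ÷ 14.5939 kg/slug × 1.63871×10⁻⁵ m³/in³ = 0.00725376 slug/in³

0.00725 slug/in³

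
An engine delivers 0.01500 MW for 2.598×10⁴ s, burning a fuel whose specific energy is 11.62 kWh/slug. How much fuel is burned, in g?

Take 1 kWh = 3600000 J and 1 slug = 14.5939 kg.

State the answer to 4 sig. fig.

0.01500 MW → 15000 W
E = P × t = 15000 × 25980 = 3.897×10⁸ J
11.62 kWh/slug → 2.8664×10⁶ J/kg
m = E / e_s = 3.897×10⁸ / 2.8664×10⁶ = 135.955 kg
In g: 135.955 / 0.001 = 135955 g

1.360×10⁵ g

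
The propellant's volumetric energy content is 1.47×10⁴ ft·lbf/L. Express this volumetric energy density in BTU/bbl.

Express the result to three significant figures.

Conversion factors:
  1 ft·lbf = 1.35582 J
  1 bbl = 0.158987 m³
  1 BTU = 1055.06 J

1.47×10⁴ ft·lbf/L × 1.35582 J/ft·lbf ÷ 0.001 m³/L = 1.99306×10⁷ J/m³
1.99306×10⁷ J/m³ ÷ 1055.06 J/BTU × 0.158987 m³/bbl = 3003.34 BTU/bbl

3000 BTU/bbl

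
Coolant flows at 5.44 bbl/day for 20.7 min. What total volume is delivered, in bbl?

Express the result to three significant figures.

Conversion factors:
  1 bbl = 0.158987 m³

0.0782 bbl

5.44 bbl/day → 1.00103×10⁻⁵ m³/s
20.7 min → 1242 s
V = Q × t = 1.00103×10⁻⁵ × 1242 = 0.0124328 m³
In bbl: 0.0124328 / 0.158987 = 0.0782001 bbl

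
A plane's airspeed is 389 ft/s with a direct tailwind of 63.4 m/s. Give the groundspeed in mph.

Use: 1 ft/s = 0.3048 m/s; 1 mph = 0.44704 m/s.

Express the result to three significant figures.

407 mph

389 ft/s × 0.3048 → 118.567 m/s
63.4 m/s (already m/s)
Combined: 118.567 + 63.4 = 181.967 m/s
In mph: 181.967 / 0.44704 = 407.049 mph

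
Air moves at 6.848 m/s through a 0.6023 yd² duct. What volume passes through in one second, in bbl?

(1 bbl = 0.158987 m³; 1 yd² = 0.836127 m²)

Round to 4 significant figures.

0.6023 yd² × 0.836127 → 0.503599 m²
V = v × A × t = 6.848 m/s × 0.503599 m² × 1 s = 3.44865 m³
3.44865 m³ ÷ (0.158987 m³/bbl) = 21.6914 bbl

21.69 bbl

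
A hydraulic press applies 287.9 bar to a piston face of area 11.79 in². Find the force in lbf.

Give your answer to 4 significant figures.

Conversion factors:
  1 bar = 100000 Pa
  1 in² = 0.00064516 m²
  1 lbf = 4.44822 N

4.923×10⁴ lbf

287.9 bar × 100000 = 2.879×10⁷ Pa
11.79 in² × 0.00064516 = 0.00760644 m²
F = P × A = 2.879×10⁷ Pa × 0.00760644 m² = 218989 N
218989 N ÷ (4.44822 N/lbf) = 49230.7 lbf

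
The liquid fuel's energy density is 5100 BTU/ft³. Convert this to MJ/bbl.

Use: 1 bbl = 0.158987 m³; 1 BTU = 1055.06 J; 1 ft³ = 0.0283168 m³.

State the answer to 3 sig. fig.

30.2 MJ/bbl

5100 BTU/ft³ × 1055.06 J/BTU ÷ 0.0283168 m³/ft³ = 1.90022×10⁸ J/m³
1.90022×10⁸ J/m³ ÷ 1000000 J/MJ × 0.158987 m³/bbl = 30.211 MJ/bbl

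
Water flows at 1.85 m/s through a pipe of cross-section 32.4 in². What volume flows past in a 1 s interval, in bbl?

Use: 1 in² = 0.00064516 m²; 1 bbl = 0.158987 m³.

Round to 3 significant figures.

32.4 in² × 0.00064516 → 0.0209032 m²
V = v × A × t = 1.85 m/s × 0.0209032 m² × 1 s = 0.0386709 m³
0.0386709 m³ ÷ (0.158987 m³/bbl) = 0.243233 bbl

0.243 bbl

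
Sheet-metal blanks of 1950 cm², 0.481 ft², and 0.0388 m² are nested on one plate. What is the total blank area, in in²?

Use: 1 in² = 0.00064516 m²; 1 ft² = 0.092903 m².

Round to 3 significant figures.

432 in²

1950 cm² × 0.0001 = 0.195 m²
0.481 ft² × 0.092903 = 0.0446863 m²
0.0388 m² (already m²)
Sum: 0.195 + 0.0446863 + 0.0388 = 0.278486 m²
In in²: 0.278486 / 0.00064516 = 431.654 in²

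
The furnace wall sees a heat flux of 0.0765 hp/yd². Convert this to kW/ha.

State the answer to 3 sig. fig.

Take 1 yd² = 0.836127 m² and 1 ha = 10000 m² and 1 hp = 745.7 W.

0.0765 hp/yd² × 745.7 W/hp ÷ 0.836127 m²/yd² = 68.2265 W/m²
68.2265 W/m² ÷ 1000 W/kW × 10000 m²/ha = 682.265 kW/ha

682 kW/ha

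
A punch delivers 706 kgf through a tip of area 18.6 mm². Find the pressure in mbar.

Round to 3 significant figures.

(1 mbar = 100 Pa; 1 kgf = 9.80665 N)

3.72×10⁶ mbar

706 kgf × 9.80665 = 6923.49 N
18.6 mm² × 10⁻⁶ = 1.86×10⁻⁵ m²
P = F / A = 6923.49 N / 1.86×10⁻⁵ m² = 3.72231×10⁸ Pa
3.72231×10⁸ Pa ÷ (100 Pa/mbar) = 3.72231×10⁶ mbar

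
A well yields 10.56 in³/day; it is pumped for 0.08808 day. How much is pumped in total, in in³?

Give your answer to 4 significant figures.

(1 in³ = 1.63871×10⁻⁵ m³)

0.9301 in³

10.56 in³/day → 2.00287×10⁻⁹ m³/s
0.08808 day → 7610.11 s
V = Q × t = 2.00287×10⁻⁹ × 7610.11 = 1.52421×10⁻⁵ m³
In in³: 1.52421×10⁻⁵ / 1.63871×10⁻⁵ = 0.930128 in³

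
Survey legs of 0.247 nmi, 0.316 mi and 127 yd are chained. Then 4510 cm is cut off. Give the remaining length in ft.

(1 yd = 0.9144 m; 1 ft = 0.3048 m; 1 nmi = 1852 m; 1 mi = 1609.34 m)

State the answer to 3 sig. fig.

0.247 nmi × 1852 = 457.444 m
0.316 mi × 1609.34 = 508.551 m
127 yd × 0.9144 = 116.129 m
4510 cm × 0.01 = 45.1 m
Sum: 457.444 + 508.551 + 116.129 − 45.1 = 1037.02 m
In ft: 1037.02 / 0.3048 = 3402.3 ft

3400 ft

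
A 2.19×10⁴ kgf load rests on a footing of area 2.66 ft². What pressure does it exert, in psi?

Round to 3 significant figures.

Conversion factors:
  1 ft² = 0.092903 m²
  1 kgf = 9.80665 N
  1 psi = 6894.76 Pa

2.19×10⁴ kgf × 9.80665 = 214766 N
2.66 ft² × 0.092903 = 0.247122 m²
P = F / A = 214766 N / 0.247122 m² = 869069 Pa
869069 Pa ÷ (6894.76 Pa/psi) = 126.048 psi

126 psi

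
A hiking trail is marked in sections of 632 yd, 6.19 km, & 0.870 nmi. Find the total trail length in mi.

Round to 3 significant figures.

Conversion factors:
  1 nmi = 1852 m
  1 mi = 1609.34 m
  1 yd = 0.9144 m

5.21 mi

632 yd × 0.9144 = 577.901 m
6.19 km × 1000 = 6190 m
0.870 nmi × 1852 = 1611.24 m
Combined: 577.901 + 6190 + 1611.24 = 8379.14 m
In mi: 8379.14 / 1609.34 = 5.20657 mi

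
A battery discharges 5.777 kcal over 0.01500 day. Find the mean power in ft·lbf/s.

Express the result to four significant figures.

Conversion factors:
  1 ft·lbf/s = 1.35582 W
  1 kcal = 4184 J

5.777 kcal × 4184 → 24171 J
0.01500 day × 86400 → 1296 s
P = E / t = 24171 J / 1296 s = 18.6505 W
18.6505 W ÷ (1.35582 W/ft·lbf/s) = 13.7559 ft·lbf/s

13.76 ft·lbf/s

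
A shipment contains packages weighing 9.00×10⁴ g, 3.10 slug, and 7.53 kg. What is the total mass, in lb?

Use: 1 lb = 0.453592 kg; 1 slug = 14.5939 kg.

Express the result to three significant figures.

315 lb

9.00×10⁴ g × 0.001 = 90 kg
3.10 slug × 14.5939 = 45.2411 kg
7.53 kg (already kg)
Sum: 90 + 45.2411 + 7.53 = 142.771 kg
In lb: 142.771 / 0.453592 = 314.756 lb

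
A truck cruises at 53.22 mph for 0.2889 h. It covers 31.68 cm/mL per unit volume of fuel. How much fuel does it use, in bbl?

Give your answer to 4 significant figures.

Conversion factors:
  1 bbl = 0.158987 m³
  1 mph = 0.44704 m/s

0.4913 bbl

53.22 mph → 23.7915 m/s
0.2889 h → 1040.04 s
d = v × t = 23.7915 × 1040.04 = 24744.1 m
31.68 cm/mL → 316800 m/m³
V = d / (distance per unit fuel) = 24744.1 / 316800 = 0.0781064 m³
In bbl: 0.0781064 / 0.158987 = 0.491275 bbl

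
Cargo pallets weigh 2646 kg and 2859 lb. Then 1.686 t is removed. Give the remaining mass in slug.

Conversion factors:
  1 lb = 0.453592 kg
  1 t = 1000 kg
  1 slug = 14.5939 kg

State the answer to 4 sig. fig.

154.6 slug

2646 kg (already kg)
2859 lb × 0.453592 = 1296.82 kg
1.686 t × 1000 = 1686 kg
Net: 2646 + 1296.82 − 1686 = 2256.82 kg
In slug: 2256.82 / 14.5939 = 154.641 slug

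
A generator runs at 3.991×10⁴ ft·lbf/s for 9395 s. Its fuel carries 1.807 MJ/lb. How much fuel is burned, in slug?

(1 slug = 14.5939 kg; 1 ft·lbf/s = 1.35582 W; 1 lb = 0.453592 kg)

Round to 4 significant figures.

3.991×10⁴ ft·lbf/s → 54110.8 W
E = P × t = 54110.8 × 9395 = 5.08371×10⁸ J
1.807 MJ/lb → 3.98376×10⁶ J/kg
m = E / e_s = 5.08371×10⁸ / 3.98376×10⁶ = 127.611 kg
In slug: 127.611 / 14.5939 = 8.74413 slug

8.744 slug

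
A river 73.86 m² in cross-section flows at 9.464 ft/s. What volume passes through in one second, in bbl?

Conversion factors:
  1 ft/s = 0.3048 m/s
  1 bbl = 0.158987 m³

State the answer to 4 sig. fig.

1340 bbl

9.464 ft/s × 0.3048 → 2.88463 m/s
V = v × A × t = 2.88463 m/s × 73.86 m² × 1 s = 213.059 m³
213.059 m³ ÷ (0.158987 m³/bbl) = 1340.1 bbl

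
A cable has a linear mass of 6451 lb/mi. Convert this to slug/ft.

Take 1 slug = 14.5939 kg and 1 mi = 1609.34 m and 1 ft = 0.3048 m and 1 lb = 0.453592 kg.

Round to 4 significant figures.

6451 lb/mi × 0.453592 kg/lb ÷ 1609.34 m/mi = 1.81821 kg/m
1.81821 kg/m ÷ 14.5939 kg/slug × 0.3048 m/ft = 0.0379741 slug/ft

0.03797 slug/ft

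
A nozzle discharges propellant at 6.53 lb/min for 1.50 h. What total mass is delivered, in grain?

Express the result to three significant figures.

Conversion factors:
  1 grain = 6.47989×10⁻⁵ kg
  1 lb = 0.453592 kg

4.11×10⁶ grain

6.53 lb/min → 0.0493659 kg/s
1.50 h → 5400 s
m = ṁ × t = 0.0493659 × 5400 = 266.576 kg
In grain: 266.576 / 6.47989×10⁻⁵ = 4.1139×10⁶ grain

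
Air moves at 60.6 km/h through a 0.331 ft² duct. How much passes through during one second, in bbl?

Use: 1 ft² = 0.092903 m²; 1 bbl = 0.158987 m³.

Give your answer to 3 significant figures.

60.6 km/h × (1/3.6) → 16.8333 m/s
0.331 ft² × 0.092903 → 0.0307509 m²
V = v × A × t = 16.8333 m/s × 0.0307509 m² × 1 s = 0.517639 m³
0.517639 m³ ÷ (0.158987 m³/bbl) = 3.25586 bbl

3.26 bbl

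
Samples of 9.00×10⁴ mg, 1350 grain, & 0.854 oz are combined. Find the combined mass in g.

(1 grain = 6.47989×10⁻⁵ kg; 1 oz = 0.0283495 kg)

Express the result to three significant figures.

202 g

9.00×10⁴ mg × 10⁻⁶ = 0.09 kg
1350 grain × 6.47989×10⁻⁵ = 0.0874785 kg
0.854 oz × 0.0283495 = 0.0242105 kg
Combined: 0.09 + 0.0874785 + 0.0242105 = 0.201689 kg
In g: 0.201689 / 0.001 = 201.689 g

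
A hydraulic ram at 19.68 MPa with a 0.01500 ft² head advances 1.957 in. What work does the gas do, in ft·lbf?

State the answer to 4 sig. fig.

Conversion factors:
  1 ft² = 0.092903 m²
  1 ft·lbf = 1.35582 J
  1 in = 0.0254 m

19.68 MPa → 1.968×10⁷ Pa
0.01500 ft² → 0.00139354 m²
F = P × A = 1.968×10⁷ × 0.00139354 = 27424.9 N
1.957 in → 0.0497078 m
W = F × d = 27424.9 × 0.0497078 = 1363.23 J
In ft·lbf: 1363.23 / 1.35582 = 1005.47 ft·lbf

1005 ft·lbf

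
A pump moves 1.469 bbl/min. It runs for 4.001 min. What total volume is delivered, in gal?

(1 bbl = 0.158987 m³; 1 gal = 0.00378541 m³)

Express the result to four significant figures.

246.9 gal

1.469 bbl/min → 0.00389253 m³/s
4.001 min → 240.06 s
V = Q × t = 0.00389253 × 240.06 = 0.934441 m³
In gal: 0.934441 / 0.00378541 = 246.853 gal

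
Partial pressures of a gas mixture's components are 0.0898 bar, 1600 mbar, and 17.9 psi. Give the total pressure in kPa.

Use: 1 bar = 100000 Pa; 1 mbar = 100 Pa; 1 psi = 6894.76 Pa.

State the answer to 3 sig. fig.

0.0898 bar × 100000 → 8980 Pa
1600 mbar × 100 → 160000 Pa
17.9 psi × 6894.76 → 123416 Pa
Combined: 8980 + 160000 + 123416 = 292396 Pa
In kPa: 292396 / 1000 = 292.396 kPa

292 kPa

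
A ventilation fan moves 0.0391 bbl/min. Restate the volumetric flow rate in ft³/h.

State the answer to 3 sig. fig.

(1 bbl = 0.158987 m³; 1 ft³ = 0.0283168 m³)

13.2 ft³/h

0.0391 bbl/min × 0.158987 m³/bbl ÷ 60 s/min = 1.03607×10⁻⁴ m³/s
1.03607×10⁻⁴ m³/s ÷ 0.0283168 m³/ft³ × 3600 s/h = 13.1719 ft³/h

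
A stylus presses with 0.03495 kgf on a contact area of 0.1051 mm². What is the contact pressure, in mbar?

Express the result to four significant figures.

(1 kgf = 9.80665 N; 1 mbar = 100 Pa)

0.03495 kgf × 9.80665 → 0.342742 N
0.1051 mm² × 10⁻⁶ → 1.051×10⁻⁷ m²
P = F / A = 0.342742 N / 1.051×10⁻⁷ m² = 3.2611×10⁶ Pa
3.2611×10⁶ Pa ÷ (100 Pa/mbar) = 32611 mbar

3.261×10⁴ mbar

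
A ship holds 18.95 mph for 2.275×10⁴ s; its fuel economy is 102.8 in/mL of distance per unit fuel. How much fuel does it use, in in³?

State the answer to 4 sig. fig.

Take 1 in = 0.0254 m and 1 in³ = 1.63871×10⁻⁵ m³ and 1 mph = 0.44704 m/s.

4504 in³

18.95 mph → 8.47141 m/s
d = v × t = 8.47141 × 22750 = 192725 m
102.8 in/mL → 2.61112×10⁶ m/m³
V = d / (distance per unit fuel) = 192725 / 2.61112×10⁶ = 0.0738093 m³
In in³: 0.0738093 / 1.63871×10⁻⁵ = 4504.11 in³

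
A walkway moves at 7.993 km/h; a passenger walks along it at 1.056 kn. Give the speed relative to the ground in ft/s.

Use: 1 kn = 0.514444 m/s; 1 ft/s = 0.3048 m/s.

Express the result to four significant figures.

7.993 km/h × (1/3.6) = 2.22028 m/s
1.056 kn × 0.514444 = 0.543253 m/s
Sum: 2.22028 + 0.543253 = 2.76353 m/s
In ft/s: 2.76353 / 0.3048 = 9.0667 ft/s

9.067 ft/s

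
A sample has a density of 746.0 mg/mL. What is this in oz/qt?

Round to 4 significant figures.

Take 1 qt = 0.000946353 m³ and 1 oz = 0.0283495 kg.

746.0 mg/mL × 10⁻⁶ kg/mg ÷ 10⁻⁶ m³/mL = 746 kg/m³
746 kg/m³ ÷ 0.0283495 kg/oz × 0.000946353 m³/qt = 24.9027 oz/qt

24.90 oz/qt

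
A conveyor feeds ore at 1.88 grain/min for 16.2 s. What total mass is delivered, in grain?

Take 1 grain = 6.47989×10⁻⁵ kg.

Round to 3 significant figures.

1.88 grain/min → 2.03037×10⁻⁶ kg/s
m = ṁ × t = 2.03037×10⁻⁶ × 16.2 = 3.2892×10⁻⁵ kg
In grain: 3.2892×10⁻⁵ / 6.47989×10⁻⁵ = 0.507601 grain

0.508 grain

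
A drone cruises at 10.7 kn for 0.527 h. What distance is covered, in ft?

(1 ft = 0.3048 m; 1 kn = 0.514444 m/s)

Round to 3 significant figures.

10.7 kn × 0.514444 = 5.50455 m/s
0.527 h × 3600 = 1897.2 s
d = v × t = 5.50455 m/s × 1897.2 s = 10443.2 m
10443.2 m ÷ (0.3048 m/ft) = 34262.5 ft

3.43×10⁴ ft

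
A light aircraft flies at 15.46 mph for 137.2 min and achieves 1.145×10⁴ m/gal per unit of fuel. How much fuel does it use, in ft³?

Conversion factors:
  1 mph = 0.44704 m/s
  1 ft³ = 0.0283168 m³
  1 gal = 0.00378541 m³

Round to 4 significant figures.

15.46 mph → 6.91124 m/s
137.2 min → 8232 s
d = v × t = 6.91124 × 8232 = 56893.3 m
1.145×10⁴ m/gal → 3.02477×10⁶ m/m³
V = d / (distance per unit fuel) = 56893.3 / 3.02477×10⁶ = 0.0188091 m³
In ft³: 0.0188091 / 0.0283168 = 0.664238 ft³

0.6642 ft³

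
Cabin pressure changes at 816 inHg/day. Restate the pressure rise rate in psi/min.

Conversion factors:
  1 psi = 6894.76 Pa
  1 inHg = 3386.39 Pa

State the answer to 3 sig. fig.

0.278 psi/min

816 inHg/day × 3386.39 Pa/inHg ÷ 86400 s/day = 31.9826 Pa/s
31.9826 Pa/s ÷ 6894.76 Pa/psi × 60 s/min = 0.278321 psi/min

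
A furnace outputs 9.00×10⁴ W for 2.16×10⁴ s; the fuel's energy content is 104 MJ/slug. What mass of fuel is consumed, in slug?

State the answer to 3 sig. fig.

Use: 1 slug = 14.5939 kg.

E = P × t = 90000 × 21600 = 1.944×10⁹ J
104 MJ/slug → 7.12627×10⁶ J/kg
m = E / e_s = 1.944×10⁹ / 7.12627×10⁶ = 272.793 kg
In slug: 272.793 / 14.5939 = 18.6923 slug

18.7 slug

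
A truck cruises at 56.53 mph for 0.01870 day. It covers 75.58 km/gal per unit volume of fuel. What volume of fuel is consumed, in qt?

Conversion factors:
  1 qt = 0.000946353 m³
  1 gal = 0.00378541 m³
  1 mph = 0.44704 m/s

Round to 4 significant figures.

56.53 mph → 25.2712 m/s
0.01870 day → 1615.68 s
d = v × t = 25.2712 × 1615.68 = 40830.2 m
75.58 km/gal → 1.99661×10⁷ m/m³
V = d / (distance per unit fuel) = 40830.2 / 1.99661×10⁷ = 0.00204498 m³
In qt: 0.00204498 / 0.000946353 = 2.16091 qt

2.161 qt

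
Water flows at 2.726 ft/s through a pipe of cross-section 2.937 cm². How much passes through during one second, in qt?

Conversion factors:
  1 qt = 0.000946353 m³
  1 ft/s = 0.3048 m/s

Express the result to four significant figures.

0.2579 qt

2.726 ft/s × 0.3048 = 0.830885 m/s
2.937 cm² × 0.0001 = 2.937×10⁻⁴ m²
V = v × A × t = 0.830885 m/s × 2.937×10⁻⁴ m² × 1 s = 2.44031×10⁻⁴ m³
2.44031×10⁻⁴ m³ ÷ (0.000946353 m³/qt) = 0.257865 qt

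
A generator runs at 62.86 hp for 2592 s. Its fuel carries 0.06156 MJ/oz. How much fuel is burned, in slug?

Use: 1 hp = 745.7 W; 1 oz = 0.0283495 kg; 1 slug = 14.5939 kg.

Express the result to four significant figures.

3.834 slug

62.86 hp → 46874.7 W
E = P × t = 46874.7 × 2592 = 1.21499×10⁸ J
0.06156 MJ/oz → 2.17147×10⁶ J/kg
m = E / e_s = 1.21499×10⁸ / 2.17147×10⁶ = 55.9524 kg
In slug: 55.9524 / 14.5939 = 3.83396 slug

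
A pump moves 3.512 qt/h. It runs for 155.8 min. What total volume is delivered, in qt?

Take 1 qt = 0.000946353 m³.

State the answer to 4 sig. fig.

9.119 qt

3.512 qt/h → 9.2322×10⁻⁷ m³/s
155.8 min → 9348 s
V = Q × t = 9.2322×10⁻⁷ × 9348 = 0.00863026 m³
In qt: 0.00863026 / 0.000946353 = 9.11949 qt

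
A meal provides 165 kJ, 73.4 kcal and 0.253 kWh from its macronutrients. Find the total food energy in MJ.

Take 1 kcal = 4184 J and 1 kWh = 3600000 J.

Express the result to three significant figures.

165 kJ × 1000 = 165000 J
73.4 kcal × 4184 = 307106 J
0.253 kWh × 3600000 = 910800 J
Sum: 165000 + 307106 + 910800 = 1.38291×10⁶ J
In MJ: 1.38291×10⁶ / 1000000 = 1.38291 MJ

1.38 MJ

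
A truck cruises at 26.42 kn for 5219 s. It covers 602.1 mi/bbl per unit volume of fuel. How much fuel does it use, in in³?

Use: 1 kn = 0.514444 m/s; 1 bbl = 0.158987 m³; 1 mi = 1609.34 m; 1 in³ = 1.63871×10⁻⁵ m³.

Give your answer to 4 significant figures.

710.2 in³

26.42 kn → 13.5916 m/s
d = v × t = 13.5916 × 5219 = 70934.6 m
602.1 mi/bbl → 6.09473×10⁶ m/m³
V = d / (distance per unit fuel) = 70934.6 / 6.09473×10⁶ = 0.0116387 m³
In in³: 0.0116387 / 1.63871×10⁻⁵ = 710.235 in³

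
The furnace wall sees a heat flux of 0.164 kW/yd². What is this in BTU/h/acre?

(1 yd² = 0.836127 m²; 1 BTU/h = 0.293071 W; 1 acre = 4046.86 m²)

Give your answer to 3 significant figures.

0.164 kW/yd² × 1000 W/kW ÷ 0.836127 m²/yd² = 196.142 W/m²
196.142 W/m² ÷ 0.293071 W/BTU/h × 4046.86 m²/acre = 2.70842×10⁶ BTU/h/acre

2.71×10⁶ BTU/h/acre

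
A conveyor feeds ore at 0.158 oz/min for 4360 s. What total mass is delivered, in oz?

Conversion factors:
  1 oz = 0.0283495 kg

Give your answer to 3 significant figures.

11.5 oz

0.158 oz/min → 7.46537×10⁻⁵ kg/s
m = ṁ × t = 7.46537×10⁻⁵ × 4360 = 0.32549 kg
In oz: 0.32549 / 0.0283495 = 11.4813 oz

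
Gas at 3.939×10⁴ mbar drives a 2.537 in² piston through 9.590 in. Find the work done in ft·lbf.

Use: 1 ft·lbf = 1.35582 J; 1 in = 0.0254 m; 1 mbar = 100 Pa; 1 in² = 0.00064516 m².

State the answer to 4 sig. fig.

3.939×10⁴ mbar → 3.939×10⁶ Pa
2.537 in² → 0.00163677 m²
F = P × A = 3.939×10⁶ × 0.00163677 = 6447.24 N
9.590 in → 0.243586 m
W = F × d = 6447.24 × 0.243586 = 1570.46 J
In ft·lbf: 1570.46 / 1.35582 = 1158.31 ft·lbf

1158 ft·lbf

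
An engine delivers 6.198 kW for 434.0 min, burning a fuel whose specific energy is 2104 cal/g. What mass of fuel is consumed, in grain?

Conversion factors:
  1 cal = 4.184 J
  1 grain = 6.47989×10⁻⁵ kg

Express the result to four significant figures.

2.829×10⁵ grain

6.198 kW → 6198 W
434.0 min → 26040 s
E = P × t = 6198 × 26040 = 1.61396×10⁸ J
2104 cal/g → 8.80314×10⁶ J/kg
m = E / e_s = 1.61396×10⁸ / 8.80314×10⁶ = 18.3339 kg
In grain: 18.3339 / 6.47989×10⁻⁵ = 282935 grain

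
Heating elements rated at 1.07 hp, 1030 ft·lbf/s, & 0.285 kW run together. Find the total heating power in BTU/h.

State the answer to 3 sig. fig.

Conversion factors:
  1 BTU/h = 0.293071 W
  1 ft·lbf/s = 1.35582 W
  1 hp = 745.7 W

1.07 hp × 745.7 → 797.899 W
1030 ft·lbf/s × 1.35582 → 1396.49 W
0.285 kW × 1000 → 285 W
Total: 797.899 + 1396.49 + 285 = 2479.39 W
In BTU/h: 2479.39 / 0.293071 = 8460.03 BTU/h

8460 BTU/h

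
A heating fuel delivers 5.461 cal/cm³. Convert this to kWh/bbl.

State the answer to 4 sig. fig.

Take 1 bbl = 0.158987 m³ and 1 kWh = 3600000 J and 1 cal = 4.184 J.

1.009 kWh/bbl

5.461 cal/cm³ × 4.184 J/cal ÷ 10⁻⁶ m³/cm³ = 2.28488×10⁷ J/m³
2.28488×10⁷ J/m³ ÷ 3600000 J/kWh × 0.158987 m³/bbl = 1.00907 kWh/bbl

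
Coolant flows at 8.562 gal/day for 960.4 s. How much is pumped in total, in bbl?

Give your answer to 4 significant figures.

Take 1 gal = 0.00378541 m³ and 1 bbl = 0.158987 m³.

8.562 gal/day → 3.75124×10⁻⁷ m³/s
V = Q × t = 3.75124×10⁻⁷ × 960.4 = 3.60269×10⁻⁴ m³
In bbl: 3.60269×10⁻⁴ / 0.158987 = 0.00226603 bbl

0.002266 bbl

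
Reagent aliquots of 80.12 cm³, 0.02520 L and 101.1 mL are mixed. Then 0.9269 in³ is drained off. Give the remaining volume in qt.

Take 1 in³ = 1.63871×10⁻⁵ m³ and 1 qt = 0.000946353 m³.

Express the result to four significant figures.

80.12 cm³ × 10⁻⁶ = 8.012×10⁻⁵ m³
0.02520 L × 0.001 = 2.52×10⁻⁵ m³
101.1 mL × 10⁻⁶ = 1.011×10⁻⁴ m³
0.9269 in³ × 1.63871×10⁻⁵ = 1.51892×10⁻⁵ m³
Result: 8.012×10⁻⁵ + 2.52×10⁻⁵ + 1.011×10⁻⁴ − 1.51892×10⁻⁵ = 1.91231×10⁻⁴ m³
In qt: 1.91231×10⁻⁴ / 0.000946353 = 0.202072 qt

0.2021 qt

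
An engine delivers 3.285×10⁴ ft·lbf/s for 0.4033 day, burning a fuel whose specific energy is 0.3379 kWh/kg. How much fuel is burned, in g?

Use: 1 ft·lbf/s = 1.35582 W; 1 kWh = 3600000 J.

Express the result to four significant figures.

3.285×10⁴ ft·lbf/s → 44538.7 W
0.4033 day → 34845.1 s
E = P × t = 44538.7 × 34845.1 = 1.55196×10⁹ J
0.3379 kWh/kg → 1.21644×10⁶ J/kg
m = E / e_s = 1.55196×10⁹ / 1.21644×10⁶ = 1275.82 kg
In g: 1275.82 / 0.001 = 1.27582×10⁶ g

1.276×10⁶ g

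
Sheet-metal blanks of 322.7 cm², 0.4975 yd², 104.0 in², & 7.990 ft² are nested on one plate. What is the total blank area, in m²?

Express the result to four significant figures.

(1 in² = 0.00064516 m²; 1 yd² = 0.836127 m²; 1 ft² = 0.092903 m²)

322.7 cm² × 0.0001 → 0.03227 m²
0.4975 yd² × 0.836127 → 0.415973 m²
104.0 in² × 0.00064516 → 0.0670966 m²
7.990 ft² × 0.092903 → 0.742295 m²
Combined: 0.03227 + 0.415973 + 0.0670966 + 0.742295 = 1.25763 m²

1.258 m²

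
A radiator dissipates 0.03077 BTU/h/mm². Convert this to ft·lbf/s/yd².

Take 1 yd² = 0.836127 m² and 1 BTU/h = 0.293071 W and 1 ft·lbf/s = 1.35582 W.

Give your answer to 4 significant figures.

0.03077 BTU/h/mm² × 0.293071 W/BTU/h ÷ 10⁻⁶ m²/mm² = 9017.79 W/m²
9017.79 W/m² ÷ 1.35582 W/ft·lbf/s × 0.836127 m²/yd² = 5561.22 ft·lbf/s/yd²

5561 ft·lbf/s/yd²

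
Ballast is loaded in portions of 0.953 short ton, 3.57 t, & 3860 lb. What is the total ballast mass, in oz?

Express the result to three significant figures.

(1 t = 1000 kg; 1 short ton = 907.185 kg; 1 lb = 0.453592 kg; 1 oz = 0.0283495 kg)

0.953 short ton × 907.185 = 864.547 kg
3.57 t × 1000 = 3570 kg
3860 lb × 0.453592 = 1750.87 kg
Combined: 864.547 + 3570 + 1750.87 = 6185.42 kg
In oz: 6185.42 / 0.0283495 = 218184 oz

2.18×10⁵ oz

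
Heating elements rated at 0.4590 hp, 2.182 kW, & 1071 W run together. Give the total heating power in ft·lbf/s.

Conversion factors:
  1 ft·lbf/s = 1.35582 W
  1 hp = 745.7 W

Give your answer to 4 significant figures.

2652 ft·lbf/s

0.4590 hp × 745.7 = 342.276 W
2.182 kW × 1000 = 2182 W
1071 W (already W)
Total: 342.276 + 2182 + 1071 = 3595.28 W
In ft·lbf/s: 3595.28 / 1.35582 = 2651.74 ft·lbf/s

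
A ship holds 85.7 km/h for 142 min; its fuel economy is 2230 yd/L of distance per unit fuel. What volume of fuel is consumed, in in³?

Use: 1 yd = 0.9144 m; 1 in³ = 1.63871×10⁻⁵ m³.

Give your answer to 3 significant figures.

85.7 km/h → 23.8056 m/s
142 min → 8520 s
d = v × t = 23.8056 × 8520 = 202824 m
2230 yd/L → 2.03911×10⁶ m/m³
V = d / (distance per unit fuel) = 202824 / 2.03911×10⁶ = 0.0994669 m³
In in³: 0.0994669 / 1.63871×10⁻⁵ = 6069.83 in³

6070 in³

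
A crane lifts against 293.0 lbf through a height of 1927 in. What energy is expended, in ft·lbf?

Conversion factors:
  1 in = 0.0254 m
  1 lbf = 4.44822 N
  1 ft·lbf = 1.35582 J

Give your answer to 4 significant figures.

293.0 lbf × 4.44822 → 1303.33 N
1927 in × 0.0254 → 48.9458 m
W = F × d = 1303.33 N × 48.9458 m = 63792.5 J
63792.5 J ÷ (1.35582 J/ft·lbf) = 47050.9 ft·lbf

4.705×10⁴ ft·lbf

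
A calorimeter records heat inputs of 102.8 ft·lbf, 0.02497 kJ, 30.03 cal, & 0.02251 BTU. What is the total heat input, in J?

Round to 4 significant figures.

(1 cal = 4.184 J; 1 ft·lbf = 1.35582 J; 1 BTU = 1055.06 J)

102.8 ft·lbf × 1.35582 → 139.378 J
0.02497 kJ × 1000 → 24.97 J
30.03 cal × 4.184 → 125.646 J
0.02251 BTU × 1055.06 → 23.7494 J
Total: 139.378 + 24.97 + 125.646 + 23.7494 = 313.743 J

313.7 J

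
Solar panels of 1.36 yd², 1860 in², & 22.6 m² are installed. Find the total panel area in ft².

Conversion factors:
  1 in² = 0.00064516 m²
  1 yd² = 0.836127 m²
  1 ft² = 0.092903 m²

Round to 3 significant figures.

268 ft²

1.36 yd² × 0.836127 = 1.13713 m²
1860 in² × 0.00064516 = 1.2 m²
22.6 m² (already m²)
Total: 1.13713 + 1.2 + 22.6 = 24.9371 m²
In ft²: 24.9371 / 0.092903 = 268.421 ft²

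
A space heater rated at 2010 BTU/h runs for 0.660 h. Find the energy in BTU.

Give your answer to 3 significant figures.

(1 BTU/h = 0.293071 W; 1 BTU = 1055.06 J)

1330 BTU

2010 BTU/h × 0.293071 = 589.073 W
0.660 h × 3600 = 2376 s
E = P × t = 589.073 W × 2376 s = 1.39964×10⁶ J
1.39964×10⁶ J ÷ (1055.06 J/BTU) = 1326.6 BTU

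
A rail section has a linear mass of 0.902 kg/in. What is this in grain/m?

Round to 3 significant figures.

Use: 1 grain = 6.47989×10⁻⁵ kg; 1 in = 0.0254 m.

0.902 kg/in ÷ 0.0254 m/in = 35.5118 kg/m
35.5118 kg/m ÷ 6.47989×10⁻⁵ kg/grain = 548031 grain/m

5.48×10⁵ grain/m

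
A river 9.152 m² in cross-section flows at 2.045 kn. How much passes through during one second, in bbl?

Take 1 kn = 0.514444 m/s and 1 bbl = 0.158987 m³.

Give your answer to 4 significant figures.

60.56 bbl

2.045 kn × 0.514444 = 1.05204 m/s
V = v × A × t = 1.05204 m/s × 9.152 m² × 1 s = 9.62827 m³
9.62827 m³ ÷ (0.158987 m³/bbl) = 60.5601 bbl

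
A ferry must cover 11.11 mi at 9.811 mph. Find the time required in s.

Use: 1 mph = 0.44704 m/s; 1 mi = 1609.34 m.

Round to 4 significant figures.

11.11 mi × 1609.34 = 17879.8 m
9.811 mph × 0.44704 = 4.38591 m/s
t = d / v = 17879.8 m / 4.38591 m/s = 4076.65 s

4077 s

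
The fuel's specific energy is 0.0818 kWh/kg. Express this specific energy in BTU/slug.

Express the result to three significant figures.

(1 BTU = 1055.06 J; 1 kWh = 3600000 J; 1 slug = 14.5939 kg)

0.0818 kWh/kg × 3600000 J/kWh = 294480 J/kg
294480 J/kg ÷ 1055.06 J/BTU × 14.5939 kg/slug = 4073.33 BTU/slug

4070 BTU/slug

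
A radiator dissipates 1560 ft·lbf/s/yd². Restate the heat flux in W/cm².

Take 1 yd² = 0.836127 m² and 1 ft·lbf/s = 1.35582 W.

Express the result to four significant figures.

1560 ft·lbf/s/yd² × 1.35582 W/ft·lbf/s ÷ 0.836127 m²/yd² = 2529.61 W/m²
2529.61 W/m² × 0.0001 m²/cm² = 0.252961 W/cm²

0.2530 W/cm²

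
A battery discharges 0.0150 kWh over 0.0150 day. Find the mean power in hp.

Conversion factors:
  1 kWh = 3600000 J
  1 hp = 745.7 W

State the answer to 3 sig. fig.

0.0559 hp

0.0150 kWh × 3600000 → 54000 J
0.0150 day × 86400 → 1296 s
P = E / t = 54000 J / 1296 s = 41.6667 W
41.6667 W ÷ (745.7 W/hp) = 0.055876 hp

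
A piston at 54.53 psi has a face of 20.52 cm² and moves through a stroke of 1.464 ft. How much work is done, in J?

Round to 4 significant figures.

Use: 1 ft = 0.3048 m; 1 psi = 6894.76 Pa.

54.53 psi → 375971 Pa
20.52 cm² → 0.002052 m²
F = P × A = 375971 × 0.002052 = 771.492 N
1.464 ft → 0.446227 m
W = F × d = 771.492 × 0.446227 = 344.261 J

344.3 J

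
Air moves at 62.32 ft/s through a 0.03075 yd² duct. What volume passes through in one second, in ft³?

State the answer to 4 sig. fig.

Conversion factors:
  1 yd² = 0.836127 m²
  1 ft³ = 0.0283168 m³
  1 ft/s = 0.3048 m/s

17.25 ft³

62.32 ft/s × 0.3048 → 18.9951 m/s
0.03075 yd² × 0.836127 → 0.0257109 m²
V = v × A × t = 18.9951 m/s × 0.0257109 m² × 1 s = 0.488381 m³
0.488381 m³ ÷ (0.0283168 m³/ft³) = 17.247 ft³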